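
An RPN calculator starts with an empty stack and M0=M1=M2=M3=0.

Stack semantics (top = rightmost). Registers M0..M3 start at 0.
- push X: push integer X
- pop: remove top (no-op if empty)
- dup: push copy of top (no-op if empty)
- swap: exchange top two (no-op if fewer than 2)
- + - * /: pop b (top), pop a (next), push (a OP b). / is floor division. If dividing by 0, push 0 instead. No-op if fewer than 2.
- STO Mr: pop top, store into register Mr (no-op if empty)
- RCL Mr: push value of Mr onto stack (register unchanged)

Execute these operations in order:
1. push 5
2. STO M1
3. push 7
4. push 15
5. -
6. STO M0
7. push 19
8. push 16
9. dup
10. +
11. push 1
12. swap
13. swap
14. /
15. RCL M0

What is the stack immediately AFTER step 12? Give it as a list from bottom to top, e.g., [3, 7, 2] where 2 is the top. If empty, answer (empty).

After op 1 (push 5): stack=[5] mem=[0,0,0,0]
After op 2 (STO M1): stack=[empty] mem=[0,5,0,0]
After op 3 (push 7): stack=[7] mem=[0,5,0,0]
After op 4 (push 15): stack=[7,15] mem=[0,5,0,0]
After op 5 (-): stack=[-8] mem=[0,5,0,0]
After op 6 (STO M0): stack=[empty] mem=[-8,5,0,0]
After op 7 (push 19): stack=[19] mem=[-8,5,0,0]
After op 8 (push 16): stack=[19,16] mem=[-8,5,0,0]
After op 9 (dup): stack=[19,16,16] mem=[-8,5,0,0]
After op 10 (+): stack=[19,32] mem=[-8,5,0,0]
After op 11 (push 1): stack=[19,32,1] mem=[-8,5,0,0]
After op 12 (swap): stack=[19,1,32] mem=[-8,5,0,0]

[19, 1, 32]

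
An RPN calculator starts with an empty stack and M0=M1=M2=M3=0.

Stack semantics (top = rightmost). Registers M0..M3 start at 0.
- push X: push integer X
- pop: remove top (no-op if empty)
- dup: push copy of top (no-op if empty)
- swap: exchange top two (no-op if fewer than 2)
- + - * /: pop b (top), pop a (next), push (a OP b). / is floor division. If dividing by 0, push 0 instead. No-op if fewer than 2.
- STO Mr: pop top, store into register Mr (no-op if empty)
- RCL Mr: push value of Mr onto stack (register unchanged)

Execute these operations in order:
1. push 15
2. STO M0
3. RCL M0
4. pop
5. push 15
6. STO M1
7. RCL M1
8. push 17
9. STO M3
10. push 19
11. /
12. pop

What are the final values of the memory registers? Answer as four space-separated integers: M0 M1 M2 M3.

Answer: 15 15 0 17

Derivation:
After op 1 (push 15): stack=[15] mem=[0,0,0,0]
After op 2 (STO M0): stack=[empty] mem=[15,0,0,0]
After op 3 (RCL M0): stack=[15] mem=[15,0,0,0]
After op 4 (pop): stack=[empty] mem=[15,0,0,0]
After op 5 (push 15): stack=[15] mem=[15,0,0,0]
After op 6 (STO M1): stack=[empty] mem=[15,15,0,0]
After op 7 (RCL M1): stack=[15] mem=[15,15,0,0]
After op 8 (push 17): stack=[15,17] mem=[15,15,0,0]
After op 9 (STO M3): stack=[15] mem=[15,15,0,17]
After op 10 (push 19): stack=[15,19] mem=[15,15,0,17]
After op 11 (/): stack=[0] mem=[15,15,0,17]
After op 12 (pop): stack=[empty] mem=[15,15,0,17]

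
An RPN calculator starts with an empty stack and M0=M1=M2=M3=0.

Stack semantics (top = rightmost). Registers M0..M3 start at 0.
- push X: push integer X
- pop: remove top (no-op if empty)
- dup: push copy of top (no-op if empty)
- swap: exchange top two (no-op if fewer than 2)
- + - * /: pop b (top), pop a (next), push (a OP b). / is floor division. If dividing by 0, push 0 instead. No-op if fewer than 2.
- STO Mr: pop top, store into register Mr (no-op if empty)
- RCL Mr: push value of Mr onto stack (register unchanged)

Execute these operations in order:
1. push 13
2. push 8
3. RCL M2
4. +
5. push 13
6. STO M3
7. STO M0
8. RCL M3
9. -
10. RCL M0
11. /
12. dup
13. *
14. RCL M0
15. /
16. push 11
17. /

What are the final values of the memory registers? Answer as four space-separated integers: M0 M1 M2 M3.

After op 1 (push 13): stack=[13] mem=[0,0,0,0]
After op 2 (push 8): stack=[13,8] mem=[0,0,0,0]
After op 3 (RCL M2): stack=[13,8,0] mem=[0,0,0,0]
After op 4 (+): stack=[13,8] mem=[0,0,0,0]
After op 5 (push 13): stack=[13,8,13] mem=[0,0,0,0]
After op 6 (STO M3): stack=[13,8] mem=[0,0,0,13]
After op 7 (STO M0): stack=[13] mem=[8,0,0,13]
After op 8 (RCL M3): stack=[13,13] mem=[8,0,0,13]
After op 9 (-): stack=[0] mem=[8,0,0,13]
After op 10 (RCL M0): stack=[0,8] mem=[8,0,0,13]
After op 11 (/): stack=[0] mem=[8,0,0,13]
After op 12 (dup): stack=[0,0] mem=[8,0,0,13]
After op 13 (*): stack=[0] mem=[8,0,0,13]
After op 14 (RCL M0): stack=[0,8] mem=[8,0,0,13]
After op 15 (/): stack=[0] mem=[8,0,0,13]
After op 16 (push 11): stack=[0,11] mem=[8,0,0,13]
After op 17 (/): stack=[0] mem=[8,0,0,13]

Answer: 8 0 0 13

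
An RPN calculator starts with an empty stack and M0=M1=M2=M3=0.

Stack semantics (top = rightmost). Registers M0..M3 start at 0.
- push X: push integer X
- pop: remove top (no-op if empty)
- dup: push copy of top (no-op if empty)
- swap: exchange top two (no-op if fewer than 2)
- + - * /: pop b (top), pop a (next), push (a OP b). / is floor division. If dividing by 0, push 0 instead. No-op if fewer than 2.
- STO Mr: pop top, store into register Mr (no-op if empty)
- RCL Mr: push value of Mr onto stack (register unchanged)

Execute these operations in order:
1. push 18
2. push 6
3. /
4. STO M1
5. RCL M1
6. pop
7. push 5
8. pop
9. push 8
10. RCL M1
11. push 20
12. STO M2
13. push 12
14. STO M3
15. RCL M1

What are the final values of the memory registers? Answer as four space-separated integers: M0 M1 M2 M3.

After op 1 (push 18): stack=[18] mem=[0,0,0,0]
After op 2 (push 6): stack=[18,6] mem=[0,0,0,0]
After op 3 (/): stack=[3] mem=[0,0,0,0]
After op 4 (STO M1): stack=[empty] mem=[0,3,0,0]
After op 5 (RCL M1): stack=[3] mem=[0,3,0,0]
After op 6 (pop): stack=[empty] mem=[0,3,0,0]
After op 7 (push 5): stack=[5] mem=[0,3,0,0]
After op 8 (pop): stack=[empty] mem=[0,3,0,0]
After op 9 (push 8): stack=[8] mem=[0,3,0,0]
After op 10 (RCL M1): stack=[8,3] mem=[0,3,0,0]
After op 11 (push 20): stack=[8,3,20] mem=[0,3,0,0]
After op 12 (STO M2): stack=[8,3] mem=[0,3,20,0]
After op 13 (push 12): stack=[8,3,12] mem=[0,3,20,0]
After op 14 (STO M3): stack=[8,3] mem=[0,3,20,12]
After op 15 (RCL M1): stack=[8,3,3] mem=[0,3,20,12]

Answer: 0 3 20 12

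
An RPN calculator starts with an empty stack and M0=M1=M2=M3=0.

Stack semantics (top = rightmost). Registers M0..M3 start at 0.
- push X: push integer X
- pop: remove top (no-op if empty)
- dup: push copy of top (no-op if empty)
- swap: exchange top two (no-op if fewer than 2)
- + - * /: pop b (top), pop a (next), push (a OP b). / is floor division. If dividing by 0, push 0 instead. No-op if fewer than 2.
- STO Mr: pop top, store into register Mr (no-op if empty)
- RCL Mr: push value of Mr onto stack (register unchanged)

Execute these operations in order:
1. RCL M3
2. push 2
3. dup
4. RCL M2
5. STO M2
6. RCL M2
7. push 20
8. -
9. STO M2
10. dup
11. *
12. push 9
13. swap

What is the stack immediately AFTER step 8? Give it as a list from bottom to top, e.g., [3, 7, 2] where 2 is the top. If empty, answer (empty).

After op 1 (RCL M3): stack=[0] mem=[0,0,0,0]
After op 2 (push 2): stack=[0,2] mem=[0,0,0,0]
After op 3 (dup): stack=[0,2,2] mem=[0,0,0,0]
After op 4 (RCL M2): stack=[0,2,2,0] mem=[0,0,0,0]
After op 5 (STO M2): stack=[0,2,2] mem=[0,0,0,0]
After op 6 (RCL M2): stack=[0,2,2,0] mem=[0,0,0,0]
After op 7 (push 20): stack=[0,2,2,0,20] mem=[0,0,0,0]
After op 8 (-): stack=[0,2,2,-20] mem=[0,0,0,0]

[0, 2, 2, -20]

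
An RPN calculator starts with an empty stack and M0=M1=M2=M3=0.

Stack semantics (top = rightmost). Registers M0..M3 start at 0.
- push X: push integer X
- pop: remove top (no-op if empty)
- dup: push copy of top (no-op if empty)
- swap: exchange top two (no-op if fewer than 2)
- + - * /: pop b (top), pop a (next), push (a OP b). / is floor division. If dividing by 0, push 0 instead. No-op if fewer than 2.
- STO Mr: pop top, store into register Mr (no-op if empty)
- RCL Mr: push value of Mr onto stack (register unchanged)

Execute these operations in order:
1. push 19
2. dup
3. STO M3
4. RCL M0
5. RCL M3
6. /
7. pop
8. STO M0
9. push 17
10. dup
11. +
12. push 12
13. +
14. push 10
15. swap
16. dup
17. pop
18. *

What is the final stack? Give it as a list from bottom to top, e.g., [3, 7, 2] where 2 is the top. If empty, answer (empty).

Answer: [460]

Derivation:
After op 1 (push 19): stack=[19] mem=[0,0,0,0]
After op 2 (dup): stack=[19,19] mem=[0,0,0,0]
After op 3 (STO M3): stack=[19] mem=[0,0,0,19]
After op 4 (RCL M0): stack=[19,0] mem=[0,0,0,19]
After op 5 (RCL M3): stack=[19,0,19] mem=[0,0,0,19]
After op 6 (/): stack=[19,0] mem=[0,0,0,19]
After op 7 (pop): stack=[19] mem=[0,0,0,19]
After op 8 (STO M0): stack=[empty] mem=[19,0,0,19]
After op 9 (push 17): stack=[17] mem=[19,0,0,19]
After op 10 (dup): stack=[17,17] mem=[19,0,0,19]
After op 11 (+): stack=[34] mem=[19,0,0,19]
After op 12 (push 12): stack=[34,12] mem=[19,0,0,19]
After op 13 (+): stack=[46] mem=[19,0,0,19]
After op 14 (push 10): stack=[46,10] mem=[19,0,0,19]
After op 15 (swap): stack=[10,46] mem=[19,0,0,19]
After op 16 (dup): stack=[10,46,46] mem=[19,0,0,19]
After op 17 (pop): stack=[10,46] mem=[19,0,0,19]
After op 18 (*): stack=[460] mem=[19,0,0,19]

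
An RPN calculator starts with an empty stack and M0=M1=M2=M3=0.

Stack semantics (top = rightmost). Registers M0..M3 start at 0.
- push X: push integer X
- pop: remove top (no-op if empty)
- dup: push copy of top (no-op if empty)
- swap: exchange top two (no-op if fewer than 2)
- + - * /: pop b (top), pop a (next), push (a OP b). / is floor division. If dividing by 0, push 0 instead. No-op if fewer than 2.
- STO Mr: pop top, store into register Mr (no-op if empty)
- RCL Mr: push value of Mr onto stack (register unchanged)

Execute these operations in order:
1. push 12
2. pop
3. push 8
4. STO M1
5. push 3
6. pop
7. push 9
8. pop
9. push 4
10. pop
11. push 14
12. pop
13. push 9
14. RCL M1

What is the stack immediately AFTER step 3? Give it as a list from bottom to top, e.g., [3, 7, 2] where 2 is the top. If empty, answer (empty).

After op 1 (push 12): stack=[12] mem=[0,0,0,0]
After op 2 (pop): stack=[empty] mem=[0,0,0,0]
After op 3 (push 8): stack=[8] mem=[0,0,0,0]

[8]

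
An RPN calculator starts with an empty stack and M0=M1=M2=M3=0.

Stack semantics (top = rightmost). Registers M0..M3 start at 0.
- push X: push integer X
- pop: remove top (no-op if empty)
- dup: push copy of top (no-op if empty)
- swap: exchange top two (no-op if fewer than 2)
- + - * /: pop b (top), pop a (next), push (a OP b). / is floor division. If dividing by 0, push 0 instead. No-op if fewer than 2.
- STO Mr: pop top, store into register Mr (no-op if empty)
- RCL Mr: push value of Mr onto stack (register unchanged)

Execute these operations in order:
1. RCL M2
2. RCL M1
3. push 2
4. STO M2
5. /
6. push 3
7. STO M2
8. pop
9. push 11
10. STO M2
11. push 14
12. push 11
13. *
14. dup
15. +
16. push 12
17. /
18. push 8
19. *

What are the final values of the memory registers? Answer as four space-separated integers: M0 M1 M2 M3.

Answer: 0 0 11 0

Derivation:
After op 1 (RCL M2): stack=[0] mem=[0,0,0,0]
After op 2 (RCL M1): stack=[0,0] mem=[0,0,0,0]
After op 3 (push 2): stack=[0,0,2] mem=[0,0,0,0]
After op 4 (STO M2): stack=[0,0] mem=[0,0,2,0]
After op 5 (/): stack=[0] mem=[0,0,2,0]
After op 6 (push 3): stack=[0,3] mem=[0,0,2,0]
After op 7 (STO M2): stack=[0] mem=[0,0,3,0]
After op 8 (pop): stack=[empty] mem=[0,0,3,0]
After op 9 (push 11): stack=[11] mem=[0,0,3,0]
After op 10 (STO M2): stack=[empty] mem=[0,0,11,0]
After op 11 (push 14): stack=[14] mem=[0,0,11,0]
After op 12 (push 11): stack=[14,11] mem=[0,0,11,0]
After op 13 (*): stack=[154] mem=[0,0,11,0]
After op 14 (dup): stack=[154,154] mem=[0,0,11,0]
After op 15 (+): stack=[308] mem=[0,0,11,0]
After op 16 (push 12): stack=[308,12] mem=[0,0,11,0]
After op 17 (/): stack=[25] mem=[0,0,11,0]
After op 18 (push 8): stack=[25,8] mem=[0,0,11,0]
After op 19 (*): stack=[200] mem=[0,0,11,0]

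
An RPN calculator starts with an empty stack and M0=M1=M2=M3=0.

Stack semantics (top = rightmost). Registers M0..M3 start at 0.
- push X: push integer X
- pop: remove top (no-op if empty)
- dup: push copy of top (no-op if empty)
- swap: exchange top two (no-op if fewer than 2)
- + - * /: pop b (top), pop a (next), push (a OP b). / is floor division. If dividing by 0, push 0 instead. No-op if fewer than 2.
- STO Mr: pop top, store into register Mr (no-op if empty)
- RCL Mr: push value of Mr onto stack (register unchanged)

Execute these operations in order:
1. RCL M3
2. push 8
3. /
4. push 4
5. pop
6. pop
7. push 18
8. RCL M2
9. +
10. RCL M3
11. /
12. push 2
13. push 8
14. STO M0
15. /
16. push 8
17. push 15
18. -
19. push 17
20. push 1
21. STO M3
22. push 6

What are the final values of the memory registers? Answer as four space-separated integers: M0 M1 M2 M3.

Answer: 8 0 0 1

Derivation:
After op 1 (RCL M3): stack=[0] mem=[0,0,0,0]
After op 2 (push 8): stack=[0,8] mem=[0,0,0,0]
After op 3 (/): stack=[0] mem=[0,0,0,0]
After op 4 (push 4): stack=[0,4] mem=[0,0,0,0]
After op 5 (pop): stack=[0] mem=[0,0,0,0]
After op 6 (pop): stack=[empty] mem=[0,0,0,0]
After op 7 (push 18): stack=[18] mem=[0,0,0,0]
After op 8 (RCL M2): stack=[18,0] mem=[0,0,0,0]
After op 9 (+): stack=[18] mem=[0,0,0,0]
After op 10 (RCL M3): stack=[18,0] mem=[0,0,0,0]
After op 11 (/): stack=[0] mem=[0,0,0,0]
After op 12 (push 2): stack=[0,2] mem=[0,0,0,0]
After op 13 (push 8): stack=[0,2,8] mem=[0,0,0,0]
After op 14 (STO M0): stack=[0,2] mem=[8,0,0,0]
After op 15 (/): stack=[0] mem=[8,0,0,0]
After op 16 (push 8): stack=[0,8] mem=[8,0,0,0]
After op 17 (push 15): stack=[0,8,15] mem=[8,0,0,0]
After op 18 (-): stack=[0,-7] mem=[8,0,0,0]
After op 19 (push 17): stack=[0,-7,17] mem=[8,0,0,0]
After op 20 (push 1): stack=[0,-7,17,1] mem=[8,0,0,0]
After op 21 (STO M3): stack=[0,-7,17] mem=[8,0,0,1]
After op 22 (push 6): stack=[0,-7,17,6] mem=[8,0,0,1]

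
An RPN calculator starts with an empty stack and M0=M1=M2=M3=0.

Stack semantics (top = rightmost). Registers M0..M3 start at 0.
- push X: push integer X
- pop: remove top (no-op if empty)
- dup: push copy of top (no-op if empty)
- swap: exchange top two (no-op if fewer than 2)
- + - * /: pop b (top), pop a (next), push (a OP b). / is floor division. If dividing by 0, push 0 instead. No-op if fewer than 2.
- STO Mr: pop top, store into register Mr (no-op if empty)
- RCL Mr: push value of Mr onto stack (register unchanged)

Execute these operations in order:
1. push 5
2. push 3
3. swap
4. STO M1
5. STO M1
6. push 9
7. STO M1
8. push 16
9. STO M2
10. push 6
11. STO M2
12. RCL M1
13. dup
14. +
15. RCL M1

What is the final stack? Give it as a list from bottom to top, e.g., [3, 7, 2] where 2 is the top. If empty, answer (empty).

Answer: [18, 9]

Derivation:
After op 1 (push 5): stack=[5] mem=[0,0,0,0]
After op 2 (push 3): stack=[5,3] mem=[0,0,0,0]
After op 3 (swap): stack=[3,5] mem=[0,0,0,0]
After op 4 (STO M1): stack=[3] mem=[0,5,0,0]
After op 5 (STO M1): stack=[empty] mem=[0,3,0,0]
After op 6 (push 9): stack=[9] mem=[0,3,0,0]
After op 7 (STO M1): stack=[empty] mem=[0,9,0,0]
After op 8 (push 16): stack=[16] mem=[0,9,0,0]
After op 9 (STO M2): stack=[empty] mem=[0,9,16,0]
After op 10 (push 6): stack=[6] mem=[0,9,16,0]
After op 11 (STO M2): stack=[empty] mem=[0,9,6,0]
After op 12 (RCL M1): stack=[9] mem=[0,9,6,0]
After op 13 (dup): stack=[9,9] mem=[0,9,6,0]
After op 14 (+): stack=[18] mem=[0,9,6,0]
After op 15 (RCL M1): stack=[18,9] mem=[0,9,6,0]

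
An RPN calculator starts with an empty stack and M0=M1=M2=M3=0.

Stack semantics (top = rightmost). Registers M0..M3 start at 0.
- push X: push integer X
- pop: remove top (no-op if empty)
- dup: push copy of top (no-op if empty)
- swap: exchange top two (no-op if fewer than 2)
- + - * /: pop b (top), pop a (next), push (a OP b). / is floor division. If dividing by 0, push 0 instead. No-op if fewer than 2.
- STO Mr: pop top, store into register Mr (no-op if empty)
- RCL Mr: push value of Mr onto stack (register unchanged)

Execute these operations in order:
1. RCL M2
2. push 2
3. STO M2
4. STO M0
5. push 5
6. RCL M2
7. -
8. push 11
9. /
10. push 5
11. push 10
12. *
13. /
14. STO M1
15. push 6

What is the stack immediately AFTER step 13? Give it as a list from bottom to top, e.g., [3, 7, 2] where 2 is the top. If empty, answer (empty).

After op 1 (RCL M2): stack=[0] mem=[0,0,0,0]
After op 2 (push 2): stack=[0,2] mem=[0,0,0,0]
After op 3 (STO M2): stack=[0] mem=[0,0,2,0]
After op 4 (STO M0): stack=[empty] mem=[0,0,2,0]
After op 5 (push 5): stack=[5] mem=[0,0,2,0]
After op 6 (RCL M2): stack=[5,2] mem=[0,0,2,0]
After op 7 (-): stack=[3] mem=[0,0,2,0]
After op 8 (push 11): stack=[3,11] mem=[0,0,2,0]
After op 9 (/): stack=[0] mem=[0,0,2,0]
After op 10 (push 5): stack=[0,5] mem=[0,0,2,0]
After op 11 (push 10): stack=[0,5,10] mem=[0,0,2,0]
After op 12 (*): stack=[0,50] mem=[0,0,2,0]
After op 13 (/): stack=[0] mem=[0,0,2,0]

[0]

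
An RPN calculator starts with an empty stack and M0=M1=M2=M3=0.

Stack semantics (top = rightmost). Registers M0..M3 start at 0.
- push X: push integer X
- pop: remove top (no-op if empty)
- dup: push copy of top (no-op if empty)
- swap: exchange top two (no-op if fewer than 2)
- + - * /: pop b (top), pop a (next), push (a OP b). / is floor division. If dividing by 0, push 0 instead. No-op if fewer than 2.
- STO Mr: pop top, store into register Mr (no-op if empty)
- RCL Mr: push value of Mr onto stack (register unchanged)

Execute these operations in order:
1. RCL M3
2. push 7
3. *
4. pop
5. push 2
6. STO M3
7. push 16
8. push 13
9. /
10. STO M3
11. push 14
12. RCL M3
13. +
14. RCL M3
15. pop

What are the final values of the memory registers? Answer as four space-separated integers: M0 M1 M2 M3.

Answer: 0 0 0 1

Derivation:
After op 1 (RCL M3): stack=[0] mem=[0,0,0,0]
After op 2 (push 7): stack=[0,7] mem=[0,0,0,0]
After op 3 (*): stack=[0] mem=[0,0,0,0]
After op 4 (pop): stack=[empty] mem=[0,0,0,0]
After op 5 (push 2): stack=[2] mem=[0,0,0,0]
After op 6 (STO M3): stack=[empty] mem=[0,0,0,2]
After op 7 (push 16): stack=[16] mem=[0,0,0,2]
After op 8 (push 13): stack=[16,13] mem=[0,0,0,2]
After op 9 (/): stack=[1] mem=[0,0,0,2]
After op 10 (STO M3): stack=[empty] mem=[0,0,0,1]
After op 11 (push 14): stack=[14] mem=[0,0,0,1]
After op 12 (RCL M3): stack=[14,1] mem=[0,0,0,1]
After op 13 (+): stack=[15] mem=[0,0,0,1]
After op 14 (RCL M3): stack=[15,1] mem=[0,0,0,1]
After op 15 (pop): stack=[15] mem=[0,0,0,1]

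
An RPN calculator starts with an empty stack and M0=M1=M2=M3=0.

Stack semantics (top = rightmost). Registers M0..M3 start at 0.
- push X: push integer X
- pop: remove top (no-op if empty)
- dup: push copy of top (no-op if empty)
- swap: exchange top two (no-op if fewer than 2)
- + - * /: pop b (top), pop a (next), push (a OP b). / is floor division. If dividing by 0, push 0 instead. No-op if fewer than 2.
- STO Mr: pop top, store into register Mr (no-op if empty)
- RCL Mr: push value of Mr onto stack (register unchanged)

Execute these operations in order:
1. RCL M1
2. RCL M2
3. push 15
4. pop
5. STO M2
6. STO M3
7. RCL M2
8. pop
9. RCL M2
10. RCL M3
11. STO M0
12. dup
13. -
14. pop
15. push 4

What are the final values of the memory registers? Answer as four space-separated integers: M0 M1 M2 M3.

After op 1 (RCL M1): stack=[0] mem=[0,0,0,0]
After op 2 (RCL M2): stack=[0,0] mem=[0,0,0,0]
After op 3 (push 15): stack=[0,0,15] mem=[0,0,0,0]
After op 4 (pop): stack=[0,0] mem=[0,0,0,0]
After op 5 (STO M2): stack=[0] mem=[0,0,0,0]
After op 6 (STO M3): stack=[empty] mem=[0,0,0,0]
After op 7 (RCL M2): stack=[0] mem=[0,0,0,0]
After op 8 (pop): stack=[empty] mem=[0,0,0,0]
After op 9 (RCL M2): stack=[0] mem=[0,0,0,0]
After op 10 (RCL M3): stack=[0,0] mem=[0,0,0,0]
After op 11 (STO M0): stack=[0] mem=[0,0,0,0]
After op 12 (dup): stack=[0,0] mem=[0,0,0,0]
After op 13 (-): stack=[0] mem=[0,0,0,0]
After op 14 (pop): stack=[empty] mem=[0,0,0,0]
After op 15 (push 4): stack=[4] mem=[0,0,0,0]

Answer: 0 0 0 0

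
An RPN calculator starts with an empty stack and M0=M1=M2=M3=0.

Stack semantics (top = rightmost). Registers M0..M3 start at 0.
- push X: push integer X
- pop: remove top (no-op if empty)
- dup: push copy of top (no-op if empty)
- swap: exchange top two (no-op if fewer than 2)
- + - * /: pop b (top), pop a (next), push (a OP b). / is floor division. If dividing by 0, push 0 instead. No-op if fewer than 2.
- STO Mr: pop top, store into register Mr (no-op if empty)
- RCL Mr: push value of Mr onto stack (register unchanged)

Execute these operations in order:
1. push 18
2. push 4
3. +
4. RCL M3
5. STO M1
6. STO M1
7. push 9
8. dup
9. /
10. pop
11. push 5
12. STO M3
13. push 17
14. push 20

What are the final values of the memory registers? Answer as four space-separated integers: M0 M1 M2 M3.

Answer: 0 22 0 5

Derivation:
After op 1 (push 18): stack=[18] mem=[0,0,0,0]
After op 2 (push 4): stack=[18,4] mem=[0,0,0,0]
After op 3 (+): stack=[22] mem=[0,0,0,0]
After op 4 (RCL M3): stack=[22,0] mem=[0,0,0,0]
After op 5 (STO M1): stack=[22] mem=[0,0,0,0]
After op 6 (STO M1): stack=[empty] mem=[0,22,0,0]
After op 7 (push 9): stack=[9] mem=[0,22,0,0]
After op 8 (dup): stack=[9,9] mem=[0,22,0,0]
After op 9 (/): stack=[1] mem=[0,22,0,0]
After op 10 (pop): stack=[empty] mem=[0,22,0,0]
After op 11 (push 5): stack=[5] mem=[0,22,0,0]
After op 12 (STO M3): stack=[empty] mem=[0,22,0,5]
After op 13 (push 17): stack=[17] mem=[0,22,0,5]
After op 14 (push 20): stack=[17,20] mem=[0,22,0,5]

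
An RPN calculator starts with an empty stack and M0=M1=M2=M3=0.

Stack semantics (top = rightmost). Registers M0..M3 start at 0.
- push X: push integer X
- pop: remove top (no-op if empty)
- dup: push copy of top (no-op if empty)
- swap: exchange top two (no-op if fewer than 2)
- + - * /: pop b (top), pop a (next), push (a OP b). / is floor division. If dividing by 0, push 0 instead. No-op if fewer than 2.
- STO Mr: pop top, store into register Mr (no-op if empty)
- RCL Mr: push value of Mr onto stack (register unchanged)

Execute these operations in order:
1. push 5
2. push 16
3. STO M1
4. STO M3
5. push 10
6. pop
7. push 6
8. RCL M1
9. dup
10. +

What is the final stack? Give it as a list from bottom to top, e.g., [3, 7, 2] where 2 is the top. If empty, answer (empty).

Answer: [6, 32]

Derivation:
After op 1 (push 5): stack=[5] mem=[0,0,0,0]
After op 2 (push 16): stack=[5,16] mem=[0,0,0,0]
After op 3 (STO M1): stack=[5] mem=[0,16,0,0]
After op 4 (STO M3): stack=[empty] mem=[0,16,0,5]
After op 5 (push 10): stack=[10] mem=[0,16,0,5]
After op 6 (pop): stack=[empty] mem=[0,16,0,5]
After op 7 (push 6): stack=[6] mem=[0,16,0,5]
After op 8 (RCL M1): stack=[6,16] mem=[0,16,0,5]
After op 9 (dup): stack=[6,16,16] mem=[0,16,0,5]
After op 10 (+): stack=[6,32] mem=[0,16,0,5]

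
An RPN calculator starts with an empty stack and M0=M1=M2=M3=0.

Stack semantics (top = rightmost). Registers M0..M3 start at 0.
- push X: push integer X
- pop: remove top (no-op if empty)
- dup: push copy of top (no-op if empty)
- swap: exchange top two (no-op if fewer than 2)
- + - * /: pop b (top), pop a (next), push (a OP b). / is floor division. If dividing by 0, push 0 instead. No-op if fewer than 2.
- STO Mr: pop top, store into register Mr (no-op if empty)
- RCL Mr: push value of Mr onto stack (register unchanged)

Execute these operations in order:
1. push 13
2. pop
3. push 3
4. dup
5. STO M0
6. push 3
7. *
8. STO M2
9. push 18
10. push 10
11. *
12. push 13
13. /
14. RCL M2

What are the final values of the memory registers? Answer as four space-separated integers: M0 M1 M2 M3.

After op 1 (push 13): stack=[13] mem=[0,0,0,0]
After op 2 (pop): stack=[empty] mem=[0,0,0,0]
After op 3 (push 3): stack=[3] mem=[0,0,0,0]
After op 4 (dup): stack=[3,3] mem=[0,0,0,0]
After op 5 (STO M0): stack=[3] mem=[3,0,0,0]
After op 6 (push 3): stack=[3,3] mem=[3,0,0,0]
After op 7 (*): stack=[9] mem=[3,0,0,0]
After op 8 (STO M2): stack=[empty] mem=[3,0,9,0]
After op 9 (push 18): stack=[18] mem=[3,0,9,0]
After op 10 (push 10): stack=[18,10] mem=[3,0,9,0]
After op 11 (*): stack=[180] mem=[3,0,9,0]
After op 12 (push 13): stack=[180,13] mem=[3,0,9,0]
After op 13 (/): stack=[13] mem=[3,0,9,0]
After op 14 (RCL M2): stack=[13,9] mem=[3,0,9,0]

Answer: 3 0 9 0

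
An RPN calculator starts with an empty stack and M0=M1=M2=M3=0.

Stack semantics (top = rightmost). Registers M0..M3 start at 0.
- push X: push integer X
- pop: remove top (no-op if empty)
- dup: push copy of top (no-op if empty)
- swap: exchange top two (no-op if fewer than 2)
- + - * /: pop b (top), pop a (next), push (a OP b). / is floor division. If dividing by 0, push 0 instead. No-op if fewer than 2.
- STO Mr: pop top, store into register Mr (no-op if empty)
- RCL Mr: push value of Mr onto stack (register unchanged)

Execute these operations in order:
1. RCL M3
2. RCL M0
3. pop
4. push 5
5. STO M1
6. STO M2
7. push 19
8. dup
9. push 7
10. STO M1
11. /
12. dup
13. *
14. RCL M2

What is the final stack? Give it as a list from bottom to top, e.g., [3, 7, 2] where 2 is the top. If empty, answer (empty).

After op 1 (RCL M3): stack=[0] mem=[0,0,0,0]
After op 2 (RCL M0): stack=[0,0] mem=[0,0,0,0]
After op 3 (pop): stack=[0] mem=[0,0,0,0]
After op 4 (push 5): stack=[0,5] mem=[0,0,0,0]
After op 5 (STO M1): stack=[0] mem=[0,5,0,0]
After op 6 (STO M2): stack=[empty] mem=[0,5,0,0]
After op 7 (push 19): stack=[19] mem=[0,5,0,0]
After op 8 (dup): stack=[19,19] mem=[0,5,0,0]
After op 9 (push 7): stack=[19,19,7] mem=[0,5,0,0]
After op 10 (STO M1): stack=[19,19] mem=[0,7,0,0]
After op 11 (/): stack=[1] mem=[0,7,0,0]
After op 12 (dup): stack=[1,1] mem=[0,7,0,0]
After op 13 (*): stack=[1] mem=[0,7,0,0]
After op 14 (RCL M2): stack=[1,0] mem=[0,7,0,0]

Answer: [1, 0]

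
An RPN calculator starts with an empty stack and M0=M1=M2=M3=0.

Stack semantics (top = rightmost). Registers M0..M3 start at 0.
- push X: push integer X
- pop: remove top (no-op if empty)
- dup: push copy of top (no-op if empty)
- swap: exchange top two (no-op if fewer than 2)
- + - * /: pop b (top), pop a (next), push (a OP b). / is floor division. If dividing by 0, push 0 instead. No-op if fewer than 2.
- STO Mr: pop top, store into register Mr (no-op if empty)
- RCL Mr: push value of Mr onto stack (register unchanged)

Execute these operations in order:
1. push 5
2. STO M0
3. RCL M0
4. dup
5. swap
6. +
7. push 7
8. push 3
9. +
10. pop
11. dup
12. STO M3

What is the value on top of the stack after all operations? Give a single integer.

Answer: 10

Derivation:
After op 1 (push 5): stack=[5] mem=[0,0,0,0]
After op 2 (STO M0): stack=[empty] mem=[5,0,0,0]
After op 3 (RCL M0): stack=[5] mem=[5,0,0,0]
After op 4 (dup): stack=[5,5] mem=[5,0,0,0]
After op 5 (swap): stack=[5,5] mem=[5,0,0,0]
After op 6 (+): stack=[10] mem=[5,0,0,0]
After op 7 (push 7): stack=[10,7] mem=[5,0,0,0]
After op 8 (push 3): stack=[10,7,3] mem=[5,0,0,0]
After op 9 (+): stack=[10,10] mem=[5,0,0,0]
After op 10 (pop): stack=[10] mem=[5,0,0,0]
After op 11 (dup): stack=[10,10] mem=[5,0,0,0]
After op 12 (STO M3): stack=[10] mem=[5,0,0,10]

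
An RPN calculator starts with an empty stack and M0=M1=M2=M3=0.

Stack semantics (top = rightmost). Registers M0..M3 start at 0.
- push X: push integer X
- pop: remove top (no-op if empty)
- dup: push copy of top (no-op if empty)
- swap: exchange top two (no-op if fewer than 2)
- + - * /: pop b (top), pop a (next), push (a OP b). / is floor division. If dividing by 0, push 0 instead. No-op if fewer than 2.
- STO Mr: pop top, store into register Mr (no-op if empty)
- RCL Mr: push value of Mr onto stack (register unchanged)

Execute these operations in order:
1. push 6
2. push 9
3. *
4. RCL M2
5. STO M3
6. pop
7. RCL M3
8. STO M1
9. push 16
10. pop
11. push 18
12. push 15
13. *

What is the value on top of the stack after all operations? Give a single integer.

Answer: 270

Derivation:
After op 1 (push 6): stack=[6] mem=[0,0,0,0]
After op 2 (push 9): stack=[6,9] mem=[0,0,0,0]
After op 3 (*): stack=[54] mem=[0,0,0,0]
After op 4 (RCL M2): stack=[54,0] mem=[0,0,0,0]
After op 5 (STO M3): stack=[54] mem=[0,0,0,0]
After op 6 (pop): stack=[empty] mem=[0,0,0,0]
After op 7 (RCL M3): stack=[0] mem=[0,0,0,0]
After op 8 (STO M1): stack=[empty] mem=[0,0,0,0]
After op 9 (push 16): stack=[16] mem=[0,0,0,0]
After op 10 (pop): stack=[empty] mem=[0,0,0,0]
After op 11 (push 18): stack=[18] mem=[0,0,0,0]
After op 12 (push 15): stack=[18,15] mem=[0,0,0,0]
After op 13 (*): stack=[270] mem=[0,0,0,0]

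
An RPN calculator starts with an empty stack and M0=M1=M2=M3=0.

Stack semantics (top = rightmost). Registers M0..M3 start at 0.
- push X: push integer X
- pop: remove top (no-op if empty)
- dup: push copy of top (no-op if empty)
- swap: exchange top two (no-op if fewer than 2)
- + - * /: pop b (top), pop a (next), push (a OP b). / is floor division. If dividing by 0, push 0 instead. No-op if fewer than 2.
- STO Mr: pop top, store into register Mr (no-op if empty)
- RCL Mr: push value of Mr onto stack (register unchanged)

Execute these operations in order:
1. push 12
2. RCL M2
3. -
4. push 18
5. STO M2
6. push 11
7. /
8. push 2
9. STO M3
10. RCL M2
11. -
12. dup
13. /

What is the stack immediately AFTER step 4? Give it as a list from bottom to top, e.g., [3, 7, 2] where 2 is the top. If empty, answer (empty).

After op 1 (push 12): stack=[12] mem=[0,0,0,0]
After op 2 (RCL M2): stack=[12,0] mem=[0,0,0,0]
After op 3 (-): stack=[12] mem=[0,0,0,0]
After op 4 (push 18): stack=[12,18] mem=[0,0,0,0]

[12, 18]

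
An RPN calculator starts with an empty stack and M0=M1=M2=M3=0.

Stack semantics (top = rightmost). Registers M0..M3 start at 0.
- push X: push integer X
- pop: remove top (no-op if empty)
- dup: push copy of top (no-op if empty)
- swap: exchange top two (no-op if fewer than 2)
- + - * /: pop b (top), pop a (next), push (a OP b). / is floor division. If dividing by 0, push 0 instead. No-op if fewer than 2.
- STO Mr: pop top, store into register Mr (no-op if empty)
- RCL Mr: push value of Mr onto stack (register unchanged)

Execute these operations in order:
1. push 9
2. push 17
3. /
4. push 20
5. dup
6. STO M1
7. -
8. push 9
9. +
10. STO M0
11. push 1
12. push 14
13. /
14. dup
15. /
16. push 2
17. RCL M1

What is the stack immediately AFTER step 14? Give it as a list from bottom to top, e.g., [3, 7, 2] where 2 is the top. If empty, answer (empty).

After op 1 (push 9): stack=[9] mem=[0,0,0,0]
After op 2 (push 17): stack=[9,17] mem=[0,0,0,0]
After op 3 (/): stack=[0] mem=[0,0,0,0]
After op 4 (push 20): stack=[0,20] mem=[0,0,0,0]
After op 5 (dup): stack=[0,20,20] mem=[0,0,0,0]
After op 6 (STO M1): stack=[0,20] mem=[0,20,0,0]
After op 7 (-): stack=[-20] mem=[0,20,0,0]
After op 8 (push 9): stack=[-20,9] mem=[0,20,0,0]
After op 9 (+): stack=[-11] mem=[0,20,0,0]
After op 10 (STO M0): stack=[empty] mem=[-11,20,0,0]
After op 11 (push 1): stack=[1] mem=[-11,20,0,0]
After op 12 (push 14): stack=[1,14] mem=[-11,20,0,0]
After op 13 (/): stack=[0] mem=[-11,20,0,0]
After op 14 (dup): stack=[0,0] mem=[-11,20,0,0]

[0, 0]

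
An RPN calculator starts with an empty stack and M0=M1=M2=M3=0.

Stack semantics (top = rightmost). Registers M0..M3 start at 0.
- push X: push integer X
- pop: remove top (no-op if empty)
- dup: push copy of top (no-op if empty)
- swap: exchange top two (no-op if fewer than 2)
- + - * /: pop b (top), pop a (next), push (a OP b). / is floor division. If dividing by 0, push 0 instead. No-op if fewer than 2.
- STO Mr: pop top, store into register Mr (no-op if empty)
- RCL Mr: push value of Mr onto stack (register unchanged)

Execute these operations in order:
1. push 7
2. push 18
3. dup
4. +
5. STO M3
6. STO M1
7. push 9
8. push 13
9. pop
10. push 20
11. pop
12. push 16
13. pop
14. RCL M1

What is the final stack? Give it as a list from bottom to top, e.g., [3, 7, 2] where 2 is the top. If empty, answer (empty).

After op 1 (push 7): stack=[7] mem=[0,0,0,0]
After op 2 (push 18): stack=[7,18] mem=[0,0,0,0]
After op 3 (dup): stack=[7,18,18] mem=[0,0,0,0]
After op 4 (+): stack=[7,36] mem=[0,0,0,0]
After op 5 (STO M3): stack=[7] mem=[0,0,0,36]
After op 6 (STO M1): stack=[empty] mem=[0,7,0,36]
After op 7 (push 9): stack=[9] mem=[0,7,0,36]
After op 8 (push 13): stack=[9,13] mem=[0,7,0,36]
After op 9 (pop): stack=[9] mem=[0,7,0,36]
After op 10 (push 20): stack=[9,20] mem=[0,7,0,36]
After op 11 (pop): stack=[9] mem=[0,7,0,36]
After op 12 (push 16): stack=[9,16] mem=[0,7,0,36]
After op 13 (pop): stack=[9] mem=[0,7,0,36]
After op 14 (RCL M1): stack=[9,7] mem=[0,7,0,36]

Answer: [9, 7]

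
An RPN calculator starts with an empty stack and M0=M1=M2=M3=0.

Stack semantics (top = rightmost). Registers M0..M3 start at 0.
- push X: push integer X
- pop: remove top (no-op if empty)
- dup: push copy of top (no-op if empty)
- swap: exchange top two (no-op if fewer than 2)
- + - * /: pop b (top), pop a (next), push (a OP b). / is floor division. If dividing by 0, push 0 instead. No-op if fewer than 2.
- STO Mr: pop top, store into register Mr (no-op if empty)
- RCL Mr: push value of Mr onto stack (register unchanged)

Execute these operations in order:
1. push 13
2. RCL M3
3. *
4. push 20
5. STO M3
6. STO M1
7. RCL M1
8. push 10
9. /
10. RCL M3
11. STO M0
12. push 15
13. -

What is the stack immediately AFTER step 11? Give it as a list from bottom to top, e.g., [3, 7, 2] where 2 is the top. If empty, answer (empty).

After op 1 (push 13): stack=[13] mem=[0,0,0,0]
After op 2 (RCL M3): stack=[13,0] mem=[0,0,0,0]
After op 3 (*): stack=[0] mem=[0,0,0,0]
After op 4 (push 20): stack=[0,20] mem=[0,0,0,0]
After op 5 (STO M3): stack=[0] mem=[0,0,0,20]
After op 6 (STO M1): stack=[empty] mem=[0,0,0,20]
After op 7 (RCL M1): stack=[0] mem=[0,0,0,20]
After op 8 (push 10): stack=[0,10] mem=[0,0,0,20]
After op 9 (/): stack=[0] mem=[0,0,0,20]
After op 10 (RCL M3): stack=[0,20] mem=[0,0,0,20]
After op 11 (STO M0): stack=[0] mem=[20,0,0,20]

[0]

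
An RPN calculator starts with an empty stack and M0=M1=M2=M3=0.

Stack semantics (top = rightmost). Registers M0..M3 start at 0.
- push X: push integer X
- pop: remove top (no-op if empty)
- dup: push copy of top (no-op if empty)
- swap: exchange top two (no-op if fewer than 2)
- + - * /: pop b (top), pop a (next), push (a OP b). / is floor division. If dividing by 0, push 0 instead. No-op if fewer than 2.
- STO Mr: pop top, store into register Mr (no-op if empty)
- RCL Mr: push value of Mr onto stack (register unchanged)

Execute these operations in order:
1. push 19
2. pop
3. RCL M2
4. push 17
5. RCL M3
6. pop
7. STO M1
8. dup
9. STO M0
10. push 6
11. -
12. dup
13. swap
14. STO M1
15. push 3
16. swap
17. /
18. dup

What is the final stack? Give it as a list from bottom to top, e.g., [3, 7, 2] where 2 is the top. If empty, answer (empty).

After op 1 (push 19): stack=[19] mem=[0,0,0,0]
After op 2 (pop): stack=[empty] mem=[0,0,0,0]
After op 3 (RCL M2): stack=[0] mem=[0,0,0,0]
After op 4 (push 17): stack=[0,17] mem=[0,0,0,0]
After op 5 (RCL M3): stack=[0,17,0] mem=[0,0,0,0]
After op 6 (pop): stack=[0,17] mem=[0,0,0,0]
After op 7 (STO M1): stack=[0] mem=[0,17,0,0]
After op 8 (dup): stack=[0,0] mem=[0,17,0,0]
After op 9 (STO M0): stack=[0] mem=[0,17,0,0]
After op 10 (push 6): stack=[0,6] mem=[0,17,0,0]
After op 11 (-): stack=[-6] mem=[0,17,0,0]
After op 12 (dup): stack=[-6,-6] mem=[0,17,0,0]
After op 13 (swap): stack=[-6,-6] mem=[0,17,0,0]
After op 14 (STO M1): stack=[-6] mem=[0,-6,0,0]
After op 15 (push 3): stack=[-6,3] mem=[0,-6,0,0]
After op 16 (swap): stack=[3,-6] mem=[0,-6,0,0]
After op 17 (/): stack=[-1] mem=[0,-6,0,0]
After op 18 (dup): stack=[-1,-1] mem=[0,-6,0,0]

Answer: [-1, -1]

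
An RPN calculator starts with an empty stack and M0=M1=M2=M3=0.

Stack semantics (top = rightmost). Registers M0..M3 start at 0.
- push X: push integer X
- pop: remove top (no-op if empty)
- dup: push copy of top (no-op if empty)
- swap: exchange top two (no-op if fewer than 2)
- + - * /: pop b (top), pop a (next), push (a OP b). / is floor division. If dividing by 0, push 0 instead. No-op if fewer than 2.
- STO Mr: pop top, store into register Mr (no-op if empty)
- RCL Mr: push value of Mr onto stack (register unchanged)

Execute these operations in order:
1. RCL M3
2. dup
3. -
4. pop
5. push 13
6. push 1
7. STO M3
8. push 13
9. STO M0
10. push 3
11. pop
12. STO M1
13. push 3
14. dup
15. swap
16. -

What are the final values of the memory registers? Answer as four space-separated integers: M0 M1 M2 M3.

After op 1 (RCL M3): stack=[0] mem=[0,0,0,0]
After op 2 (dup): stack=[0,0] mem=[0,0,0,0]
After op 3 (-): stack=[0] mem=[0,0,0,0]
After op 4 (pop): stack=[empty] mem=[0,0,0,0]
After op 5 (push 13): stack=[13] mem=[0,0,0,0]
After op 6 (push 1): stack=[13,1] mem=[0,0,0,0]
After op 7 (STO M3): stack=[13] mem=[0,0,0,1]
After op 8 (push 13): stack=[13,13] mem=[0,0,0,1]
After op 9 (STO M0): stack=[13] mem=[13,0,0,1]
After op 10 (push 3): stack=[13,3] mem=[13,0,0,1]
After op 11 (pop): stack=[13] mem=[13,0,0,1]
After op 12 (STO M1): stack=[empty] mem=[13,13,0,1]
After op 13 (push 3): stack=[3] mem=[13,13,0,1]
After op 14 (dup): stack=[3,3] mem=[13,13,0,1]
After op 15 (swap): stack=[3,3] mem=[13,13,0,1]
After op 16 (-): stack=[0] mem=[13,13,0,1]

Answer: 13 13 0 1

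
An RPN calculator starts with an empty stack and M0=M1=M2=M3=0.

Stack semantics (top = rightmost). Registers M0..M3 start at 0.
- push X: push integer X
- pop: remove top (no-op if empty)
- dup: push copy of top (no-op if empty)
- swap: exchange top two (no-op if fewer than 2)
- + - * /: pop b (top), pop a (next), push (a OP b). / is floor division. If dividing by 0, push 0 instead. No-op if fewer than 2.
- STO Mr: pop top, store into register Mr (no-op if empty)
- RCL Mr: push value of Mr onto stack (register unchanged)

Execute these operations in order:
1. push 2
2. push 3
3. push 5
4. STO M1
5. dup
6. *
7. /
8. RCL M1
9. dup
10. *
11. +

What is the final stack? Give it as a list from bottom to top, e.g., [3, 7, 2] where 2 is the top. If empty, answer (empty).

After op 1 (push 2): stack=[2] mem=[0,0,0,0]
After op 2 (push 3): stack=[2,3] mem=[0,0,0,0]
After op 3 (push 5): stack=[2,3,5] mem=[0,0,0,0]
After op 4 (STO M1): stack=[2,3] mem=[0,5,0,0]
After op 5 (dup): stack=[2,3,3] mem=[0,5,0,0]
After op 6 (*): stack=[2,9] mem=[0,5,0,0]
After op 7 (/): stack=[0] mem=[0,5,0,0]
After op 8 (RCL M1): stack=[0,5] mem=[0,5,0,0]
After op 9 (dup): stack=[0,5,5] mem=[0,5,0,0]
After op 10 (*): stack=[0,25] mem=[0,5,0,0]
After op 11 (+): stack=[25] mem=[0,5,0,0]

Answer: [25]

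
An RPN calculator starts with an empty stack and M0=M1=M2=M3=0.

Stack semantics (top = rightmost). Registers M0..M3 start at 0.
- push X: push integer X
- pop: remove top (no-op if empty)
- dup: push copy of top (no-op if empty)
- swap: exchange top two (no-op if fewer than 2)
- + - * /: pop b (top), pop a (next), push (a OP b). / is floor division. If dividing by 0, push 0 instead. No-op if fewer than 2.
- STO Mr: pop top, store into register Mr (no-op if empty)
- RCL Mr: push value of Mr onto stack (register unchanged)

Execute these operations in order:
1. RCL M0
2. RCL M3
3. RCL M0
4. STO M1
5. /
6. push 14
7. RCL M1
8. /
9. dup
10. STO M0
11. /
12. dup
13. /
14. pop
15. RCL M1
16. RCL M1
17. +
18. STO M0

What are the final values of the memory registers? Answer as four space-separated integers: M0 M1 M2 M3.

Answer: 0 0 0 0

Derivation:
After op 1 (RCL M0): stack=[0] mem=[0,0,0,0]
After op 2 (RCL M3): stack=[0,0] mem=[0,0,0,0]
After op 3 (RCL M0): stack=[0,0,0] mem=[0,0,0,0]
After op 4 (STO M1): stack=[0,0] mem=[0,0,0,0]
After op 5 (/): stack=[0] mem=[0,0,0,0]
After op 6 (push 14): stack=[0,14] mem=[0,0,0,0]
After op 7 (RCL M1): stack=[0,14,0] mem=[0,0,0,0]
After op 8 (/): stack=[0,0] mem=[0,0,0,0]
After op 9 (dup): stack=[0,0,0] mem=[0,0,0,0]
After op 10 (STO M0): stack=[0,0] mem=[0,0,0,0]
After op 11 (/): stack=[0] mem=[0,0,0,0]
After op 12 (dup): stack=[0,0] mem=[0,0,0,0]
After op 13 (/): stack=[0] mem=[0,0,0,0]
After op 14 (pop): stack=[empty] mem=[0,0,0,0]
After op 15 (RCL M1): stack=[0] mem=[0,0,0,0]
After op 16 (RCL M1): stack=[0,0] mem=[0,0,0,0]
After op 17 (+): stack=[0] mem=[0,0,0,0]
After op 18 (STO M0): stack=[empty] mem=[0,0,0,0]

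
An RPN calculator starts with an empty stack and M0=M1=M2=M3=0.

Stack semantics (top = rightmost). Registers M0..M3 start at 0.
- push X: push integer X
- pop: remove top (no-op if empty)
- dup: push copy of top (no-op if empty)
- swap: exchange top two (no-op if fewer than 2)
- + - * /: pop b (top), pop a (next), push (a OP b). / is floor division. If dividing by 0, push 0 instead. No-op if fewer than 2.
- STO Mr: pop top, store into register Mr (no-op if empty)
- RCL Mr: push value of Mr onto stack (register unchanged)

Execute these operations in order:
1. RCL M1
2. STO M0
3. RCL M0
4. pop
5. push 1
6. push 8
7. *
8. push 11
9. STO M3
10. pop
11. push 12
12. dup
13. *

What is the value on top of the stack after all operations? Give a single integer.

Answer: 144

Derivation:
After op 1 (RCL M1): stack=[0] mem=[0,0,0,0]
After op 2 (STO M0): stack=[empty] mem=[0,0,0,0]
After op 3 (RCL M0): stack=[0] mem=[0,0,0,0]
After op 4 (pop): stack=[empty] mem=[0,0,0,0]
After op 5 (push 1): stack=[1] mem=[0,0,0,0]
After op 6 (push 8): stack=[1,8] mem=[0,0,0,0]
After op 7 (*): stack=[8] mem=[0,0,0,0]
After op 8 (push 11): stack=[8,11] mem=[0,0,0,0]
After op 9 (STO M3): stack=[8] mem=[0,0,0,11]
After op 10 (pop): stack=[empty] mem=[0,0,0,11]
After op 11 (push 12): stack=[12] mem=[0,0,0,11]
After op 12 (dup): stack=[12,12] mem=[0,0,0,11]
After op 13 (*): stack=[144] mem=[0,0,0,11]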